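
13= 13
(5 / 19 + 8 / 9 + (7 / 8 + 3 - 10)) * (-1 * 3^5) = 183681 / 152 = 1208.43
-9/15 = -0.60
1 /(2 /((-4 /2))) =-1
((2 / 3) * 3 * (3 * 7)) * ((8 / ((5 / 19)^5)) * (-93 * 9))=-696358273968 / 3125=-222834647.67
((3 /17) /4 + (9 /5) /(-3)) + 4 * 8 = 10691 /340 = 31.44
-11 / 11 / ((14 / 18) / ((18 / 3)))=-54 / 7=-7.71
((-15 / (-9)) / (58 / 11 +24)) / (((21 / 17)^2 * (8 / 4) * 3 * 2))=15895 / 5112072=0.00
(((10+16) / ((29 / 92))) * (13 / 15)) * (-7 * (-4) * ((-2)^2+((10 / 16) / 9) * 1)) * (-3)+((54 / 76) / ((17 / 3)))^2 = -13307759661463 / 544597380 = -24435.96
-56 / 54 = -28 / 27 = -1.04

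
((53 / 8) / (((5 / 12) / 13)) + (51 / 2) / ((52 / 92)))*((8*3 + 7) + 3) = 556512 / 65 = 8561.72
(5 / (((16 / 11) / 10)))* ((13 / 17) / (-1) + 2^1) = 5775 / 136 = 42.46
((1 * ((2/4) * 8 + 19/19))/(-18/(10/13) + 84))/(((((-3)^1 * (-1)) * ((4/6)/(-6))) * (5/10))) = -50/101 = -0.50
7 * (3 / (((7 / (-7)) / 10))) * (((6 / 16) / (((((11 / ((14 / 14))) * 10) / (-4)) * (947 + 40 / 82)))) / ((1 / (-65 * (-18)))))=3.54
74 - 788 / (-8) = 172.50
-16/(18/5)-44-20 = -616/9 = -68.44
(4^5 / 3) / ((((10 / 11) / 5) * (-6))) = -2816 / 9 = -312.89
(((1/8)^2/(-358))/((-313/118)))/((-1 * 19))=-59/68128832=-0.00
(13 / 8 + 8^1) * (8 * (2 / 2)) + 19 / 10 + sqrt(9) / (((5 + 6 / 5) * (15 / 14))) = 24599 / 310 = 79.35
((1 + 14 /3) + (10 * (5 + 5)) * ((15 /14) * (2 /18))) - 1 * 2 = 15.57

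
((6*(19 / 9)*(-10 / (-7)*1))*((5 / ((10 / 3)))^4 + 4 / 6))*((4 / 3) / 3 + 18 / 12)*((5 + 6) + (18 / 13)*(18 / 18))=21030625 / 8424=2496.51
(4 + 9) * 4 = 52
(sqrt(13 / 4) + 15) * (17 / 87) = 17 * sqrt(13) / 174 + 85 / 29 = 3.28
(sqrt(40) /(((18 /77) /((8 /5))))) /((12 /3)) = 154 * sqrt(10) /45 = 10.82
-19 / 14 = -1.36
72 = 72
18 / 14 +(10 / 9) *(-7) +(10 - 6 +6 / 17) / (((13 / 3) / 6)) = -6473 / 13923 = -0.46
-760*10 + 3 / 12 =-7599.75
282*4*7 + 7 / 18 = 7896.39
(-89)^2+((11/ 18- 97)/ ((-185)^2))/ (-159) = 155175479537/ 19590390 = 7921.00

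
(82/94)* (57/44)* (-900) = -525825/517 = -1017.07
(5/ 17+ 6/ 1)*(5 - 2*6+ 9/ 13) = -8774/ 221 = -39.70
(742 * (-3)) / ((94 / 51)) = -56763 / 47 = -1207.72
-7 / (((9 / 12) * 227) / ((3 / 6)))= -14 / 681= -0.02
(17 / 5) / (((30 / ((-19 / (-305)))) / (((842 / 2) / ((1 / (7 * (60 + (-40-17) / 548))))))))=10414530021 / 8357000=1246.20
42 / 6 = 7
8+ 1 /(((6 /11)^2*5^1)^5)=1537591824601 /188956800000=8.14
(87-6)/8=81/8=10.12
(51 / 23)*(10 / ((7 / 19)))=9690 / 161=60.19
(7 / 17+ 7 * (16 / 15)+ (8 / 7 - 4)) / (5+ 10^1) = 8963 / 26775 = 0.33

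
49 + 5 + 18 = 72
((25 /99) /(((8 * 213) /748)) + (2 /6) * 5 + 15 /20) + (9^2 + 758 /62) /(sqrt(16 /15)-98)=13491813821 /8560102788-2890 * sqrt(15) /1116341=1.57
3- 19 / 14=23 / 14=1.64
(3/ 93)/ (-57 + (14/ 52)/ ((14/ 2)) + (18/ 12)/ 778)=-20228/ 35717549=-0.00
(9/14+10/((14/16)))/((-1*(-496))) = 169/6944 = 0.02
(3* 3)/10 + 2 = 2.90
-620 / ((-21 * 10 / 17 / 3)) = 1054 / 7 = 150.57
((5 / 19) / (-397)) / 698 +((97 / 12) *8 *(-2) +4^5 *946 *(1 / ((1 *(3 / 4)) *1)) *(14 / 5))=95201077565567 / 26325070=3616365.60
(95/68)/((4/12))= 285/68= 4.19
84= 84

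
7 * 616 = 4312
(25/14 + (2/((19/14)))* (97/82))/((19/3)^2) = 346383/3937066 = 0.09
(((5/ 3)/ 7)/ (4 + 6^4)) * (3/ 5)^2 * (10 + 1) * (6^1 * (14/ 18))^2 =77/ 4875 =0.02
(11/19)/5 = 11/95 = 0.12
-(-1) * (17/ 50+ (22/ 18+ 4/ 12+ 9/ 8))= 5437/ 1800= 3.02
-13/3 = -4.33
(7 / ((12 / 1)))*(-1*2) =-7 / 6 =-1.17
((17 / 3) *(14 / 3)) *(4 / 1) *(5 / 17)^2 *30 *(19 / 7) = 38000 / 51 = 745.10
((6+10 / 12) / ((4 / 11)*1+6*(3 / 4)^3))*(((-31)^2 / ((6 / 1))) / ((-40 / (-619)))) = 268281409 / 45855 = 5850.65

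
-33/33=-1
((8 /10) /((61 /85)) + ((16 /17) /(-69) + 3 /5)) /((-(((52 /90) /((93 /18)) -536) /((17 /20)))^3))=47158140076209 /6946867613944185221120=0.00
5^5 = 3125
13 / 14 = 0.93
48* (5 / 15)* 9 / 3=48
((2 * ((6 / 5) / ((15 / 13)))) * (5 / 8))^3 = 2197 / 1000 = 2.20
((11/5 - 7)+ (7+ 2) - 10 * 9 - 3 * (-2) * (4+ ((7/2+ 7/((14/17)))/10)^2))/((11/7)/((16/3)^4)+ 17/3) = -1829044224/195036425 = -9.38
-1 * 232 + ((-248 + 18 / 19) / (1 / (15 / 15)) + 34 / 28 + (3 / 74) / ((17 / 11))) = -477.81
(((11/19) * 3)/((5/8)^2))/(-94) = -1056/22325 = -0.05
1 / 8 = 0.12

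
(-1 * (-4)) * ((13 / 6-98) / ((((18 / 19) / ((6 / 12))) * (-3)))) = 10925 / 162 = 67.44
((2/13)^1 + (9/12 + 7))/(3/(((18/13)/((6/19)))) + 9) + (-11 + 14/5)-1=-401083/47840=-8.38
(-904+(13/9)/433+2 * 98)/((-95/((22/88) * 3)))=2759063/493620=5.59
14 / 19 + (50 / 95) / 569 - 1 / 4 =21093 / 43244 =0.49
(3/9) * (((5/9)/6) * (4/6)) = 5/243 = 0.02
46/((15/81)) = 1242/5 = 248.40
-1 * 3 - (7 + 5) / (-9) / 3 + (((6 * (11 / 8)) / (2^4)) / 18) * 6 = -1373 / 576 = -2.38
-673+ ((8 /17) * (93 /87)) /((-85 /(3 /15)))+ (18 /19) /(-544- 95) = -190223682027 /282649225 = -673.00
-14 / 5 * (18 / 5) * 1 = -252 / 25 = -10.08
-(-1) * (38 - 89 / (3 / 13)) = -1043 / 3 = -347.67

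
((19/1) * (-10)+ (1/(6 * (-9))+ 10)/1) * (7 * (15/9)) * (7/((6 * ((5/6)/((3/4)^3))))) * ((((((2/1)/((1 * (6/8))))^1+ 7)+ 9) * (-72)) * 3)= 10002909/2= 5001454.50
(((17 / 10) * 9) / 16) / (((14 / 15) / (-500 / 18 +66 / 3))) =-663 / 112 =-5.92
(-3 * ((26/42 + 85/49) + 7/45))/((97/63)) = -16599/3395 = -4.89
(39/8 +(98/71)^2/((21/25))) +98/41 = 47288509/4960344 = 9.53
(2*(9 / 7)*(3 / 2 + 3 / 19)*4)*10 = 3240 / 19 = 170.53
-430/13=-33.08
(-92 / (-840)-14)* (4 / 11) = -5834 / 1155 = -5.05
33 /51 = 11 /17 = 0.65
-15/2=-7.50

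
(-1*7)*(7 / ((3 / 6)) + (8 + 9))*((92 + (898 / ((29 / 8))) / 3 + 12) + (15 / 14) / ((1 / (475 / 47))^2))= -64234.02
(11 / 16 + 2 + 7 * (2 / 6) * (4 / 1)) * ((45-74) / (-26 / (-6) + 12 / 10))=-83665 / 1328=-63.00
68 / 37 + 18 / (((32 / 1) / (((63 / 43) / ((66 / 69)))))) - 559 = -311546123 / 560032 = -556.30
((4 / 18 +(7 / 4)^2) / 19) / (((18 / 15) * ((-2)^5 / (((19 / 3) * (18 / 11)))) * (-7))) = 215 / 32256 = 0.01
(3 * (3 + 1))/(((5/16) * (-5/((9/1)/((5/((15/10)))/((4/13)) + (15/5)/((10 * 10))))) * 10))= -10368/16295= -0.64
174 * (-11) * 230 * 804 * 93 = -32916129840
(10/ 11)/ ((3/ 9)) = 30/ 11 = 2.73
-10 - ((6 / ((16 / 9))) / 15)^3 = -640729 / 64000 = -10.01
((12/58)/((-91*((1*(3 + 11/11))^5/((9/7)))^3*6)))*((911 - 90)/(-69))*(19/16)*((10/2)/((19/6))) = 2992545/178834458156204032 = 0.00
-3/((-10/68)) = 20.40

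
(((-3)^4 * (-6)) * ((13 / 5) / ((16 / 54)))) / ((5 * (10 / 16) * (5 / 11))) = -1876446 / 625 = -3002.31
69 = 69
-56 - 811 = -867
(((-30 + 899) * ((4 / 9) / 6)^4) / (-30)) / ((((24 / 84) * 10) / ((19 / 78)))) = -115577 / 1554464925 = -0.00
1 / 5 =0.20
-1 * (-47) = 47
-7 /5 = -1.40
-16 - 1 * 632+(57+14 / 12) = -3539 / 6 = -589.83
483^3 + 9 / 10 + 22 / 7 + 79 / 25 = 39437507971 / 350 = 112678594.20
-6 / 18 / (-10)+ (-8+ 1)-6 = -389 / 30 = -12.97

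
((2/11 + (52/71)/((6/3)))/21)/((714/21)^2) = 107/4739889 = 0.00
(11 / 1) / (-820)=-11 / 820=-0.01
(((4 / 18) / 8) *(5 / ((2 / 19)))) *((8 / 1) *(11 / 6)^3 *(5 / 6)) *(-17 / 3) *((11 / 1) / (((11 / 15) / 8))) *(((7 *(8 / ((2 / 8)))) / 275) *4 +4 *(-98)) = 10445322580 / 729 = 14328288.86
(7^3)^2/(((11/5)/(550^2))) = 16176737500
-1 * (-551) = 551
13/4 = 3.25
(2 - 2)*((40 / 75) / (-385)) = 0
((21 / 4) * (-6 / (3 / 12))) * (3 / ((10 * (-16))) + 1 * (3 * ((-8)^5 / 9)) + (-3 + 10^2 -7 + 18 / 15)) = 109181373 / 80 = 1364767.16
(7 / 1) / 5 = 1.40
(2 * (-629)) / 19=-1258 / 19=-66.21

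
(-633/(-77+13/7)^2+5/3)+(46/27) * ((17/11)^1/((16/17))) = 4.35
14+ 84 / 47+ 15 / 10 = 1625 / 94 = 17.29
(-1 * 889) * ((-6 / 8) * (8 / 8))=2667 / 4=666.75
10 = 10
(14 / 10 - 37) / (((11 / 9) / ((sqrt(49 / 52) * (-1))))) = 5607 * sqrt(13) / 715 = 28.27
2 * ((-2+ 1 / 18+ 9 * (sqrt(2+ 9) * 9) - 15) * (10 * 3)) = -3050 / 3+ 4860 * sqrt(11) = 15102.13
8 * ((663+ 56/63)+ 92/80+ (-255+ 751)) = 417974/45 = 9288.31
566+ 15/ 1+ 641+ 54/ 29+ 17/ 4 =142461/ 116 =1228.11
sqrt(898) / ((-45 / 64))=-64 *sqrt(898) / 45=-42.62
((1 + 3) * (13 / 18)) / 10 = 13 / 45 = 0.29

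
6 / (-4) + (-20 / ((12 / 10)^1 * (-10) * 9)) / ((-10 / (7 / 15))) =-611 / 405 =-1.51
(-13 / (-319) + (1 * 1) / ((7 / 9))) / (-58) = -1481 / 64757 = -0.02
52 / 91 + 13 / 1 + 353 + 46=2888 / 7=412.57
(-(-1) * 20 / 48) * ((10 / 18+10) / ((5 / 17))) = 1615 / 108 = 14.95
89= 89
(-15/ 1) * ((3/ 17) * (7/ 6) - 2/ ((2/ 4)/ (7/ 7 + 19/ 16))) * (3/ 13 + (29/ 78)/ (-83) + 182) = 41290655/ 1768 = 23354.44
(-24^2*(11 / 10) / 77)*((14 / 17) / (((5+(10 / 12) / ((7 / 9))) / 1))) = -1.12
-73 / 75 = -0.97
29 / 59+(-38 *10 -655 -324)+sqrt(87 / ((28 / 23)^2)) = -80152 / 59+23 *sqrt(87) / 28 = -1350.85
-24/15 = -8/5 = -1.60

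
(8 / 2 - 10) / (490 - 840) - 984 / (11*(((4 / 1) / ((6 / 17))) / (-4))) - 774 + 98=-21088339 / 32725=-644.41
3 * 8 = 24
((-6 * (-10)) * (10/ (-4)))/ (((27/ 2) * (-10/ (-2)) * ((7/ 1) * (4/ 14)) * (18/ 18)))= -10/ 9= -1.11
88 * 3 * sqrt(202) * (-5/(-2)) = 9380.36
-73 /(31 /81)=-190.74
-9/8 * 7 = -63/8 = -7.88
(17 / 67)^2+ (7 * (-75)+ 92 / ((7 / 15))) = -10300232 / 31423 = -327.79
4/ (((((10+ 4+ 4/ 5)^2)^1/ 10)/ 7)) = 1750/ 1369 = 1.28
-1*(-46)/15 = 46/15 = 3.07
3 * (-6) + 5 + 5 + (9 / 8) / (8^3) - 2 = -40951 / 4096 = -10.00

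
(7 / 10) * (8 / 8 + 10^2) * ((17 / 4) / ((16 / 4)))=12019 / 160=75.12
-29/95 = -0.31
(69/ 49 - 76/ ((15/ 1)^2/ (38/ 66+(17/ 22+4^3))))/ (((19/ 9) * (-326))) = 7518481/ 250392450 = 0.03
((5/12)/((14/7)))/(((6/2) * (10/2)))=1/72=0.01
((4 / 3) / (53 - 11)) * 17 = 0.54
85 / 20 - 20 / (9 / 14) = -967 / 36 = -26.86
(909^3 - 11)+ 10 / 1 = 751089428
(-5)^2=25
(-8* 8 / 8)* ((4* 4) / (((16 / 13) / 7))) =-728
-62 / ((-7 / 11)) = 682 / 7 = 97.43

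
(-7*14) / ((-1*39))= 2.51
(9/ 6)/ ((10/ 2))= 3/ 10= 0.30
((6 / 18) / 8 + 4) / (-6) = -97 / 144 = -0.67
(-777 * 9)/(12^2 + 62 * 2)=-6993/268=-26.09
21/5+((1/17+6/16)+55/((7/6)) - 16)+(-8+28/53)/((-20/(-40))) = 5255821/252280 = 20.83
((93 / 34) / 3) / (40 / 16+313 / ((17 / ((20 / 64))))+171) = 248 / 48757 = 0.01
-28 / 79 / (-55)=28 / 4345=0.01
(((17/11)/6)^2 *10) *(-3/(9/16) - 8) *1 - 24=-107308/3267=-32.85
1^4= 1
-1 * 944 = -944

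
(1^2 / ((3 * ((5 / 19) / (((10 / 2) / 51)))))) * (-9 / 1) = -19 / 17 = -1.12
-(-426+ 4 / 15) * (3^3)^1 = 11494.80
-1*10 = -10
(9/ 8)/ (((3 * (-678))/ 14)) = -7/ 904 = -0.01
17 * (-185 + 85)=-1700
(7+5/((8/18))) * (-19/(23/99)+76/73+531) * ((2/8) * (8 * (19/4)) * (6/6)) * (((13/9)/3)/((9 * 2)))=11670503/5589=2088.12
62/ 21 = 2.95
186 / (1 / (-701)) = -130386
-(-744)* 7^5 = 12504408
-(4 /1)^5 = -1024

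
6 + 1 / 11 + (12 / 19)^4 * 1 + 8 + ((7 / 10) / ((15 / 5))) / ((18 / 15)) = 745437353 / 51607116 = 14.44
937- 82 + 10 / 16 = 855.62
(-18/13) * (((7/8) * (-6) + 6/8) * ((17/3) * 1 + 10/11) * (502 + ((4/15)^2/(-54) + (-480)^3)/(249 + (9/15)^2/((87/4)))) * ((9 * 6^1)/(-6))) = 603307201026250/3688113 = 163581539.13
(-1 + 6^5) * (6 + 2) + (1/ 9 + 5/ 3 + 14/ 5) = 2799206/ 45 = 62204.58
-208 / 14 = -104 / 7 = -14.86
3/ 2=1.50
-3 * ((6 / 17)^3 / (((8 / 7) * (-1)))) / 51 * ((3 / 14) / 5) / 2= 0.00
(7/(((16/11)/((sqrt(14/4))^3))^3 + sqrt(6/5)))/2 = 782954095/(2 * (327680 * sqrt(14) + 22370117 * sqrt(30))) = 3.16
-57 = -57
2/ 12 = 0.17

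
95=95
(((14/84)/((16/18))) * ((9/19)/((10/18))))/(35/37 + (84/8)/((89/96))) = 800199/61424720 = 0.01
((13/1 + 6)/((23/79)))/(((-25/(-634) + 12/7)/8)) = 53291504/179009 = 297.70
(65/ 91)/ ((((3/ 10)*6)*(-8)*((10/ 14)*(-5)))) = 1/ 72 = 0.01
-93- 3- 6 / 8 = -387 / 4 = -96.75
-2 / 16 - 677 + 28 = -5193 / 8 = -649.12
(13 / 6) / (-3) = -13 / 18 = -0.72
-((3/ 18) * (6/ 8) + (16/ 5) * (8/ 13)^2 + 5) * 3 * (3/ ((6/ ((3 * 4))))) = -385533/ 3380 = -114.06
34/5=6.80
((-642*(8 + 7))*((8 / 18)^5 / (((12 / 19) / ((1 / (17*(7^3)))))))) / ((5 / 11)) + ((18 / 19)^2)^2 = 10556103963472 / 14957146164933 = 0.71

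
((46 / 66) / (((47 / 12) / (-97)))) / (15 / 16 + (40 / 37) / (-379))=-2002260032 / 108417485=-18.47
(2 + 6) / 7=8 / 7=1.14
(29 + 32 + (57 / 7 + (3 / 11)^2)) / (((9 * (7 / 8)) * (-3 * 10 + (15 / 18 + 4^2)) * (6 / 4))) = -1876064 / 4215519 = -0.45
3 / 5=0.60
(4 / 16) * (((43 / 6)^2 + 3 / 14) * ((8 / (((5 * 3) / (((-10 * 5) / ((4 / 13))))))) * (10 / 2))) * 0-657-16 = -673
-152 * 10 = -1520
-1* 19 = -19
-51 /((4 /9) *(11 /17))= -7803 /44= -177.34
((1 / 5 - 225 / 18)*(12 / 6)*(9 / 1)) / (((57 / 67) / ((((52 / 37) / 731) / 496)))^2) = -93312843 / 20302932867719120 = -0.00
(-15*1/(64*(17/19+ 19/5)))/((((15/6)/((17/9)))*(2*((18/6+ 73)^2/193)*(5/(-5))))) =16405/26032128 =0.00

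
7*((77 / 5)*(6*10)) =6468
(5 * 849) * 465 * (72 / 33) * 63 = 2984574600 / 11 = 271324963.64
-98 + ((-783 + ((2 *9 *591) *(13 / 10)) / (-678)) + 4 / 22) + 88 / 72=-100682251 / 111870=-899.99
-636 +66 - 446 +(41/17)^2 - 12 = -295411/289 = -1022.18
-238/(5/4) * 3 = -571.20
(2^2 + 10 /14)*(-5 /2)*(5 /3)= -275 /14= -19.64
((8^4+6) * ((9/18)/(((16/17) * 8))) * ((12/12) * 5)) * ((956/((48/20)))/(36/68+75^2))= 505945075/5246208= 96.44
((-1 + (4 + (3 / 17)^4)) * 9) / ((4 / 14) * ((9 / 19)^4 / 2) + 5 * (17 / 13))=6687990184239 / 1620856300012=4.13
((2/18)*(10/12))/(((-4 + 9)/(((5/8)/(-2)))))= -5/864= -0.01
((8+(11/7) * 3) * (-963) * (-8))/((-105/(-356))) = 81364512/245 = 332100.05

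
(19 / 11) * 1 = 19 / 11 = 1.73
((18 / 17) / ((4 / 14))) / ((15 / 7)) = 147 / 85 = 1.73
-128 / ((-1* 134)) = 64 / 67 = 0.96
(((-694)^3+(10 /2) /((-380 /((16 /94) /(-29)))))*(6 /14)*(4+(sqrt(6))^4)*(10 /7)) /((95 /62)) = -128804429790156480 /24110107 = -5342341690.57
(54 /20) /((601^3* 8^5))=27 /71133364551680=0.00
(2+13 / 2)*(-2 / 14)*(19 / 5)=-323 / 70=-4.61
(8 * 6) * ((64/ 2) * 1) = 1536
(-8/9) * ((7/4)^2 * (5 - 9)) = 98/9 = 10.89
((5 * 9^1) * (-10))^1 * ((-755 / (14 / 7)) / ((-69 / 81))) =-4586625 / 23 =-199418.48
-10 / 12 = -5 / 6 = -0.83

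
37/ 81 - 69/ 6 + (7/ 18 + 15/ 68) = -57469/ 5508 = -10.43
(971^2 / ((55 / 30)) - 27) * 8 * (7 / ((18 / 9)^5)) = 39597243 / 44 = 899937.34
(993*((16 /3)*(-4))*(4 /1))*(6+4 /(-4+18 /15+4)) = -2372608 /3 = -790869.33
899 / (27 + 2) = 31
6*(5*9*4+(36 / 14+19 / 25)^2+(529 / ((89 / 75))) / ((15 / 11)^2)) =7045726976 / 2725625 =2584.99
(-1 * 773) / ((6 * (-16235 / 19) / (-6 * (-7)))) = 102809 / 16235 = 6.33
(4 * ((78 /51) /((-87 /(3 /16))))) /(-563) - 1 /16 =-277455 /4440944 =-0.06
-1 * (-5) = 5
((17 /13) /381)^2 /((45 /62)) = 17918 /1103949405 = 0.00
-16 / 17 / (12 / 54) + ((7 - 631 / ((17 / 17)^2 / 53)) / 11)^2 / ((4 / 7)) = 16168926.91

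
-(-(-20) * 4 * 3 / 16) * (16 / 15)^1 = -16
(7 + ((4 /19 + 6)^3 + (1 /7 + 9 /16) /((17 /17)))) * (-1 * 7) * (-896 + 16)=10446639555 /6859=1523055.77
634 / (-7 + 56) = 634 / 49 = 12.94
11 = 11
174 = 174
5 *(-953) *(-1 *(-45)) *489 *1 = -104853825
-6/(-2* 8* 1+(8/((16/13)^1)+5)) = 4/3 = 1.33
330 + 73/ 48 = 15913/ 48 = 331.52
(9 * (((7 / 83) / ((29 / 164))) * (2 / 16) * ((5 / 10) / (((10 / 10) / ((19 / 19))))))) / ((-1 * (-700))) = 369 / 962800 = 0.00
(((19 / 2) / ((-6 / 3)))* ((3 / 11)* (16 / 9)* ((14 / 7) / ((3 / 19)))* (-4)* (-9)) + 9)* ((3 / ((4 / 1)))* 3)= -103077 / 44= -2342.66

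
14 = 14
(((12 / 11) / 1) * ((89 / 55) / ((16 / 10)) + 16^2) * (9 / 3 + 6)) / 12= 203553 / 968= 210.28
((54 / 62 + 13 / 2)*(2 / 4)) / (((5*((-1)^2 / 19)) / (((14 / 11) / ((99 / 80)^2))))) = 38899840 / 3342141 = 11.64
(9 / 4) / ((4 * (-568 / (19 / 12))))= -57 / 36352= -0.00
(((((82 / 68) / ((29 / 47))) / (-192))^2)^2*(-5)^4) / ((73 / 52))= 112034099630708125 / 23440962676340274757632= 0.00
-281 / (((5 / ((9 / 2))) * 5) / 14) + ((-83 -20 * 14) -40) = -27778 / 25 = -1111.12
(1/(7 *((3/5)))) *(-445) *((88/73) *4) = -783200/1533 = -510.89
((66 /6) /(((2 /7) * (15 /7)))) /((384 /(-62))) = -16709 /5760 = -2.90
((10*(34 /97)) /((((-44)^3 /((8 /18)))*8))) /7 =-85 /260279712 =-0.00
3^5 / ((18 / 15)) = 405 / 2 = 202.50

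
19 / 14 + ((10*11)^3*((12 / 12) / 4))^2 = 110722562501.36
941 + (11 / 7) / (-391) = 2575506 / 2737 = 941.00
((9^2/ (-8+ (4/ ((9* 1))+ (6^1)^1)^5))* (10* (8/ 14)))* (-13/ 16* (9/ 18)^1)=-0.02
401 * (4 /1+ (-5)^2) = 11629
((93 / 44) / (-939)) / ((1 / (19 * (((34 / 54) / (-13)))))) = 10013 / 4833972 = 0.00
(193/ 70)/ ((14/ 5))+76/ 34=3.22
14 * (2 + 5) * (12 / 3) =392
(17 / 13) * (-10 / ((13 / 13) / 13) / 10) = -17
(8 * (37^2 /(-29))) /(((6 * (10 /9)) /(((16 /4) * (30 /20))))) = -49284 /145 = -339.89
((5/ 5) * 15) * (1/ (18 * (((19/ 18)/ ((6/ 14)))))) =45/ 133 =0.34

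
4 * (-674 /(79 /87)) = -234552 /79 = -2969.01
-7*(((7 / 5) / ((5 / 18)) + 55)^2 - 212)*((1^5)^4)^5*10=-29687014 / 125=-237496.11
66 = 66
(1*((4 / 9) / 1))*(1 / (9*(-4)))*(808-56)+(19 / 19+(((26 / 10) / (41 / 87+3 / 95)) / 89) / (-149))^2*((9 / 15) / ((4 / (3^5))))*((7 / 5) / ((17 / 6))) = 1822028290426792045141 / 209125779358134765600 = 8.71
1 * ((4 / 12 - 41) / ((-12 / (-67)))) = -4087 / 18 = -227.06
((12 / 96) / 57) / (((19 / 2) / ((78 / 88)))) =13 / 63536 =0.00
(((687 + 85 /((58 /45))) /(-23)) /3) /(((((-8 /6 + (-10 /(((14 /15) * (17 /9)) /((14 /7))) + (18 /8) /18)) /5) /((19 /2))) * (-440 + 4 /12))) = -2962203930 /31540741823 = -0.09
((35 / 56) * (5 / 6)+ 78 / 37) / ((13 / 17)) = 79373 / 23088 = 3.44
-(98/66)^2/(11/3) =-2401/3993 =-0.60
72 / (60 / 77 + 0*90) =462 / 5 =92.40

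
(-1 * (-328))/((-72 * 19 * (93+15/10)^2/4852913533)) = -795877819412/6108291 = -130294.68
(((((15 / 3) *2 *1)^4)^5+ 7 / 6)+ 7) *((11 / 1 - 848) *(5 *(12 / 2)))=-2511000000000000000205065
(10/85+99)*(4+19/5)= 13143/17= 773.12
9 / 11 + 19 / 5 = 254 / 55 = 4.62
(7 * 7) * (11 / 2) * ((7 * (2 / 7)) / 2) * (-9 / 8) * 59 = -286209 / 16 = -17888.06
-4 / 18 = -2 / 9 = -0.22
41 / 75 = 0.55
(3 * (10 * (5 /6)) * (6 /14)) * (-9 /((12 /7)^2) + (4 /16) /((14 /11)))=-24075 /784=-30.71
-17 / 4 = -4.25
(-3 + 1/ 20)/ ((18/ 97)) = -5723/ 360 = -15.90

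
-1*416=-416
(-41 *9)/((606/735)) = -90405/202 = -447.55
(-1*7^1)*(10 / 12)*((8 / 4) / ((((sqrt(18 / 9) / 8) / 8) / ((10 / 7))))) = -1600*sqrt(2) / 3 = -754.25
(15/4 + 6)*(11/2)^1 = 429/8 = 53.62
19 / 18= 1.06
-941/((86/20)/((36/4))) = -84690/43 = -1969.53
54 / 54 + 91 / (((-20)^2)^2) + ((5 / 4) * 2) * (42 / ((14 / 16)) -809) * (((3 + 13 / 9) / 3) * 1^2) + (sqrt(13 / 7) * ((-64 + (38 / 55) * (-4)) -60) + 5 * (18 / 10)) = -12132797543 / 4320000 -996 * sqrt(91) / 55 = -2981.27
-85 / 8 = -10.62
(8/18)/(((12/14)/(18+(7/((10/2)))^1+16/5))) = 1582/135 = 11.72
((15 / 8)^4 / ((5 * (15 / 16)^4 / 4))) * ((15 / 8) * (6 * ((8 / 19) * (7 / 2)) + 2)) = 4944 / 19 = 260.21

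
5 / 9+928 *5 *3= 125285 / 9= 13920.56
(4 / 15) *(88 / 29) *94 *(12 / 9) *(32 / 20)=1058816 / 6525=162.27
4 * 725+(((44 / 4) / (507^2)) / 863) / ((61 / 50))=39242308470850 / 13531830507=2900.00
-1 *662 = -662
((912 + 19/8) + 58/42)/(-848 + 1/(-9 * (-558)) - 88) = -128769939/131616548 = -0.98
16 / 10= 8 / 5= 1.60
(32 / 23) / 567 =0.00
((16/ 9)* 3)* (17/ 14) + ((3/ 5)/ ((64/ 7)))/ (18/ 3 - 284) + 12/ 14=1957057/ 266880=7.33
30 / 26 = 15 / 13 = 1.15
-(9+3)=-12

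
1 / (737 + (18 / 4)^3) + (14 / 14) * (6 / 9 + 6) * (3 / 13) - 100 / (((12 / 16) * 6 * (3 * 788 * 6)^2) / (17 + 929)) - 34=-316376012318549 / 9746511664500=-32.46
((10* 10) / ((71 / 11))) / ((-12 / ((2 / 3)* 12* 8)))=-82.63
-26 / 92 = -13 / 46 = -0.28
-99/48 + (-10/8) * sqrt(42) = -5 * sqrt(42)/4-33/16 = -10.16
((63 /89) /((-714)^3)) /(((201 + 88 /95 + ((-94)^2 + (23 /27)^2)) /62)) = -0.00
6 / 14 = 3 / 7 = 0.43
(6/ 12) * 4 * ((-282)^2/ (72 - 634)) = -79524/ 281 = -283.00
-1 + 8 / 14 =-3 / 7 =-0.43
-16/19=-0.84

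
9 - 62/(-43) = 449/43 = 10.44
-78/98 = -39/49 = -0.80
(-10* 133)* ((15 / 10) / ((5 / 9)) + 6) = -11571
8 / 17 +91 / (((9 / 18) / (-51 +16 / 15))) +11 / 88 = -18538033 / 2040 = -9087.27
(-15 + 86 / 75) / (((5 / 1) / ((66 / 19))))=-22858 / 2375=-9.62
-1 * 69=-69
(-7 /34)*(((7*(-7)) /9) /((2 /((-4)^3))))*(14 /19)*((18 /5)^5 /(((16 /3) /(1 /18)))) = -168031584 /1009375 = -166.47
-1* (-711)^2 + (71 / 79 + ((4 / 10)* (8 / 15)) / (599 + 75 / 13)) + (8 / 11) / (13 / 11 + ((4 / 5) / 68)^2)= -46083994938893851 / 91161658950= -505519.49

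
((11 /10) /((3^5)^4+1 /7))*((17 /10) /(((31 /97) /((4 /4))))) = 126973 /75663221504800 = 0.00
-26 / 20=-13 / 10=-1.30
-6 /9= -2 /3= -0.67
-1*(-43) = 43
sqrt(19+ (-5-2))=2 * sqrt(3)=3.46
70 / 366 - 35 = -6370 / 183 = -34.81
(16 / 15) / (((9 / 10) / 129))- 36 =1052 / 9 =116.89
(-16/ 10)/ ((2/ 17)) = -68/ 5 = -13.60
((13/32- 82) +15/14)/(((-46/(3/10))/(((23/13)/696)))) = 18037/13511680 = 0.00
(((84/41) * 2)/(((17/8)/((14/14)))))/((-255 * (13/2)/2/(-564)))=1010688/770185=1.31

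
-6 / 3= -2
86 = 86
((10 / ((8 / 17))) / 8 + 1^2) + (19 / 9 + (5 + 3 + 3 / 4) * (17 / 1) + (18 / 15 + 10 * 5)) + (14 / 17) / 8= 205.82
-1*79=-79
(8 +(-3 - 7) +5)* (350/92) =525/46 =11.41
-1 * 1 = -1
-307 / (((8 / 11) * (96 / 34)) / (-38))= 5681.10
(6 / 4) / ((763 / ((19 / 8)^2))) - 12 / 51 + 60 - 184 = -206247957 / 1660288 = -124.22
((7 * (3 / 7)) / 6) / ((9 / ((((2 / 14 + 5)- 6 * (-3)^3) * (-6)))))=-390 / 7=-55.71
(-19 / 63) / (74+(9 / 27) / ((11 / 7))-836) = 209 / 527919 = 0.00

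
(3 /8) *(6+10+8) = 9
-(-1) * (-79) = -79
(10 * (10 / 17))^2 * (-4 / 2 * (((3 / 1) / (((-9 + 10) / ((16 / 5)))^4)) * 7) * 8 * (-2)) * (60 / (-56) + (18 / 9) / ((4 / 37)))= 12280922112 / 289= 42494540.18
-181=-181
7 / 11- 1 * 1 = -4 / 11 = -0.36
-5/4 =-1.25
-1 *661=-661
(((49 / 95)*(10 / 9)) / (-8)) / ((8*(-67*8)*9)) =49 / 26396928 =0.00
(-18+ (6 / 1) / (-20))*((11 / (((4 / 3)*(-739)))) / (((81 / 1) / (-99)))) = -7381 / 29560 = -0.25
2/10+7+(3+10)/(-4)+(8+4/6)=757/60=12.62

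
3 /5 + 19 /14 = 137 /70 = 1.96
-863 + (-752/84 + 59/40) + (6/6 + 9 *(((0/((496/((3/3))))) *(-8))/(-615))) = -869.48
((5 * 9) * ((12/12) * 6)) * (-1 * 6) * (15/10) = -2430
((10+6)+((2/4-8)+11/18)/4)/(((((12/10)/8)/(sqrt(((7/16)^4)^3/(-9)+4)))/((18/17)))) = 1285 * sqrt(10133085320296415)/641728512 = 201.57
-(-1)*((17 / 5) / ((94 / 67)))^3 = 1477648619 / 103823000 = 14.23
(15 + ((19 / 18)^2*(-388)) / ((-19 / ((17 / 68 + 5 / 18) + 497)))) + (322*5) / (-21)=32830153 / 2916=11258.63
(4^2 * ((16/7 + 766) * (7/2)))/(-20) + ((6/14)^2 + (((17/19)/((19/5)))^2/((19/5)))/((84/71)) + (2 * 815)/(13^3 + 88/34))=-585325191685975891/272210983526580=-2150.26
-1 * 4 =-4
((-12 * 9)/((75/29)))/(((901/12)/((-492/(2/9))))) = 27736992/22525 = 1231.39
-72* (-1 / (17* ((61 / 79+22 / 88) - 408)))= -22752 / 2186285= -0.01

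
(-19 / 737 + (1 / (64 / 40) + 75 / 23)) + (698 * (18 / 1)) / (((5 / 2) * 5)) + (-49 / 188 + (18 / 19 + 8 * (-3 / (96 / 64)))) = 3008275221557 / 3027448600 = 993.67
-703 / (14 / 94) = -4720.14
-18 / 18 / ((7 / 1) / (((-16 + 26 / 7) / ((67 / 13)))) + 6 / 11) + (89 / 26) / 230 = 15231817 / 35168380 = 0.43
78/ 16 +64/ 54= 1309/ 216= 6.06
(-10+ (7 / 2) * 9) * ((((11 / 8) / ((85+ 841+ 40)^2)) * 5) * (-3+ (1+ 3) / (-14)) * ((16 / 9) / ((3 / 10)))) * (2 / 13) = -11825 / 24921351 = -0.00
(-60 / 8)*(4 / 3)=-10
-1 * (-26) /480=13 /240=0.05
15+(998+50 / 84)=42571 / 42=1013.60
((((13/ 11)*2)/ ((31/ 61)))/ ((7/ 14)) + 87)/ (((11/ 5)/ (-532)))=-23287.59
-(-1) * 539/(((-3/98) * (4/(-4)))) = 52822/3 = 17607.33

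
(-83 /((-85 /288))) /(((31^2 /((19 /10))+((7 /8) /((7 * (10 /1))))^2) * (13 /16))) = 9301524480 /13592388199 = 0.68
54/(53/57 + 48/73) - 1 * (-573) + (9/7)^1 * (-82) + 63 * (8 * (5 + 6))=279517863/46235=6045.59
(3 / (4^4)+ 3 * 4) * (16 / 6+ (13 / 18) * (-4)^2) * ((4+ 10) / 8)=7175 / 24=298.96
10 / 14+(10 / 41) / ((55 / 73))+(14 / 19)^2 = 1801769 / 1139677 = 1.58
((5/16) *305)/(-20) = -305/64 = -4.77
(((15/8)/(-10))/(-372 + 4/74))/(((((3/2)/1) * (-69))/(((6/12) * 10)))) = -185/7596624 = -0.00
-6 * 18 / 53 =-2.04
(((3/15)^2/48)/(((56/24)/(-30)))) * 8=-3/35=-0.09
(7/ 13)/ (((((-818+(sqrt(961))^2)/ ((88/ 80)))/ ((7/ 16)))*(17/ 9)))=441/ 459680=0.00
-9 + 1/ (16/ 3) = -141/ 16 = -8.81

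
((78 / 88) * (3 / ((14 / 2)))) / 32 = 117 / 9856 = 0.01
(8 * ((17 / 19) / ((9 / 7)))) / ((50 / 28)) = 3.12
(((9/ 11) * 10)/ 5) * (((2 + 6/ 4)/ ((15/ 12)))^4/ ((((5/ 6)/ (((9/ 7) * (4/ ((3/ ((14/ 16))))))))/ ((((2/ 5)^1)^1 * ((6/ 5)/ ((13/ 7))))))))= 522764928/ 11171875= 46.79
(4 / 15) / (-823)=-4 / 12345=-0.00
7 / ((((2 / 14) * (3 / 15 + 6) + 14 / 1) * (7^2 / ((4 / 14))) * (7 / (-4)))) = -0.00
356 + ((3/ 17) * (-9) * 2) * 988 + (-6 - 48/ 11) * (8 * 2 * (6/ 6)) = -2948.17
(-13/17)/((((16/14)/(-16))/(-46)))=-8372/17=-492.47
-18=-18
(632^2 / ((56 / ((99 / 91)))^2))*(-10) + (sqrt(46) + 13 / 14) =-1222607249 / 811538 + sqrt(46) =-1499.75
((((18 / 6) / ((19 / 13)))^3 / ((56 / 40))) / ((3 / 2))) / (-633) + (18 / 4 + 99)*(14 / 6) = 4893017049 / 20261486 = 241.49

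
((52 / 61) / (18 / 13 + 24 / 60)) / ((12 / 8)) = 0.32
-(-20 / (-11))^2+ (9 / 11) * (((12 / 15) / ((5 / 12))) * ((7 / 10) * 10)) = 23264 / 3025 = 7.69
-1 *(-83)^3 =571787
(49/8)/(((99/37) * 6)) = 1813/4752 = 0.38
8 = 8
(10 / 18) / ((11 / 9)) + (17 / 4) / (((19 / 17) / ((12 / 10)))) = 10487 / 2090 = 5.02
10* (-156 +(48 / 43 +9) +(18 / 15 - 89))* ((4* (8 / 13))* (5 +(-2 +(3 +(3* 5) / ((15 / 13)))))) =-61094272 / 559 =-109292.08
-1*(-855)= 855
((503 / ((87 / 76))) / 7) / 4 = 9557 / 609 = 15.69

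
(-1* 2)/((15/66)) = -44/5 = -8.80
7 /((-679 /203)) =-203 /97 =-2.09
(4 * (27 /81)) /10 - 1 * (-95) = 1427 /15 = 95.13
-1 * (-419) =419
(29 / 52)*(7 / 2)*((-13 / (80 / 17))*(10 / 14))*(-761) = 375173 / 128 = 2931.04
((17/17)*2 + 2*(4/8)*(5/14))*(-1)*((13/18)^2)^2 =-314171/489888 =-0.64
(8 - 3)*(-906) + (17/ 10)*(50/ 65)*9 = -58737/ 13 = -4518.23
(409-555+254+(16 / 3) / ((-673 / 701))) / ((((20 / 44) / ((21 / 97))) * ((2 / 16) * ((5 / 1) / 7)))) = 891876832 / 1632025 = 546.48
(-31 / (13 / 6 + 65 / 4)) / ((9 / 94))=-17.58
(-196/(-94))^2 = 9604/2209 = 4.35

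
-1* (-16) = 16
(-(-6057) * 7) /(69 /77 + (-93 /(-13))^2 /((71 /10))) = 13057803759 /2495887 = 5231.73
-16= -16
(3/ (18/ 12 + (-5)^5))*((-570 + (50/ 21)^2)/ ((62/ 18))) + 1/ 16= 33380713/ 151827088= 0.22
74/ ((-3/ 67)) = -4958/ 3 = -1652.67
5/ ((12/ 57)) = 23.75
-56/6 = -28/3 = -9.33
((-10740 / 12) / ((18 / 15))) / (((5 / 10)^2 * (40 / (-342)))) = 25507.50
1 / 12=0.08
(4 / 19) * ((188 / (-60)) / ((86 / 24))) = -752 / 4085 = -0.18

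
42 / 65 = 0.65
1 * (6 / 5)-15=-69 / 5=-13.80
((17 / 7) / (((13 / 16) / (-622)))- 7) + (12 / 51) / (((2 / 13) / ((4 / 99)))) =-285799279 / 153153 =-1866.10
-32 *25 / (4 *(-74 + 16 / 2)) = 100 / 33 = 3.03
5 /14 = 0.36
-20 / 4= -5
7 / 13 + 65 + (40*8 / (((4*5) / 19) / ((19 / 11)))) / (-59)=477860 / 8437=56.64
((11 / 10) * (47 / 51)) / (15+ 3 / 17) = 517 / 7740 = 0.07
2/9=0.22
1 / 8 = 0.12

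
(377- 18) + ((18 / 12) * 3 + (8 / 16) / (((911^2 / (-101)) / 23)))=301675122 / 829921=363.50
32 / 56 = 4 / 7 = 0.57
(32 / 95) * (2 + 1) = 96 / 95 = 1.01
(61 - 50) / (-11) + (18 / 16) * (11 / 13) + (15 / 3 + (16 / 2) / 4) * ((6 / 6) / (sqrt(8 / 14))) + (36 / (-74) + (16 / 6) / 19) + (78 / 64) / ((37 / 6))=-86233 / 438672 + 7 * sqrt(7) / 2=9.06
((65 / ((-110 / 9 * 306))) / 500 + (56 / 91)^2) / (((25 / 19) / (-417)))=-189627521169 / 1580150000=-120.01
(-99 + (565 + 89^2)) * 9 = 75483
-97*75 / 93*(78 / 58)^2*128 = -472118400 / 26071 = -18108.95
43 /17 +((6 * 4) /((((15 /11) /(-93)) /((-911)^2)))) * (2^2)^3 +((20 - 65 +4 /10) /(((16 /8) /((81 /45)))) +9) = -73897759312639 /850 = -86938540367.81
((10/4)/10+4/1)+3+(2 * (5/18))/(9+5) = 1837/252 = 7.29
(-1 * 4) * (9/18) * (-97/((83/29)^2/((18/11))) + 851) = -126039086/75779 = -1663.25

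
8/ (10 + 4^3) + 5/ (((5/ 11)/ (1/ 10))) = 447/ 370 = 1.21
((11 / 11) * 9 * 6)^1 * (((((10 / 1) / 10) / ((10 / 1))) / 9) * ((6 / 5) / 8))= 9 / 100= 0.09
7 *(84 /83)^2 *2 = 98784 /6889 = 14.34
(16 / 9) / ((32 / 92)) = 46 / 9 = 5.11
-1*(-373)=373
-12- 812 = -824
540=540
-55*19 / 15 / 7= -209 / 21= -9.95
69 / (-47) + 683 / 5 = 31756 / 235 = 135.13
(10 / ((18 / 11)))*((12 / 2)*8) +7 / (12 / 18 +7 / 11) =298.71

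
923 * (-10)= -9230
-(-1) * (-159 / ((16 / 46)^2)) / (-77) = 84111 / 4928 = 17.07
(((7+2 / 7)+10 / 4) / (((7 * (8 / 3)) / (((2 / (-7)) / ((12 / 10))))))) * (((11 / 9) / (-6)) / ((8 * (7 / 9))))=7535 / 1843968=0.00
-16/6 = -8/3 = -2.67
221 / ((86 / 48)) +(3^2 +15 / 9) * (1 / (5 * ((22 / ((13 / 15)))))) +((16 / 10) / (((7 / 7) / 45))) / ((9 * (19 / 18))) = 264915736 / 2022075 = 131.01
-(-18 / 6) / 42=1 / 14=0.07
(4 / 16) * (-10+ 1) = -9 / 4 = -2.25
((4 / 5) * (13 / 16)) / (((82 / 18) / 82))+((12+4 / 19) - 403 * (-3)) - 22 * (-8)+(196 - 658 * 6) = -445187 / 190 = -2343.09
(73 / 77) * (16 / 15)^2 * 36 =74752 / 1925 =38.83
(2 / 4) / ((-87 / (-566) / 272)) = 76976 / 87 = 884.78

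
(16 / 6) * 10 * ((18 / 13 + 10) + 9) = 21200 / 39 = 543.59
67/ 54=1.24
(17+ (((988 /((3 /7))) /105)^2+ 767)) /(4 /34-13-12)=-43583648 /856575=-50.88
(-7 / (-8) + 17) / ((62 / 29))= 4147 / 496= 8.36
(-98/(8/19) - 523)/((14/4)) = -3023/14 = -215.93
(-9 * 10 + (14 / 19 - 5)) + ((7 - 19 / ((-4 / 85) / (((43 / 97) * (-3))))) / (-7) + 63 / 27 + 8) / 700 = -10201827593 / 108368400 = -94.14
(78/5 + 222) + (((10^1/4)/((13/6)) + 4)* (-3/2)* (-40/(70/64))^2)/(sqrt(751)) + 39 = 1383/5-6586368* sqrt(751)/478387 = -100.70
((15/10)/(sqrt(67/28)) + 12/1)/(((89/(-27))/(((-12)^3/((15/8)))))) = 373248*sqrt(469)/29815 + 1492992/445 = 3626.15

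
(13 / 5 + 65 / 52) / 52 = 77 / 1040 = 0.07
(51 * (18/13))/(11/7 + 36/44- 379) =-70686/376987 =-0.19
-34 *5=-170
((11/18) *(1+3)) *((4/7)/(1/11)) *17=16456/63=261.21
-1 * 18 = -18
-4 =-4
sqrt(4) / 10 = 1 / 5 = 0.20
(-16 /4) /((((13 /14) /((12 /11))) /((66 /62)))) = -2016 /403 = -5.00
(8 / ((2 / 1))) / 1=4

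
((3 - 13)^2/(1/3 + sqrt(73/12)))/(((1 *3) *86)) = -40/1849 + 20 *sqrt(219)/1849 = 0.14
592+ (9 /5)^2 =14881 /25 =595.24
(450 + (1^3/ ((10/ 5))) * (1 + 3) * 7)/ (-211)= -2.20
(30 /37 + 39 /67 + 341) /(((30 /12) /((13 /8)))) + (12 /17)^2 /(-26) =10363070078 /46568015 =222.54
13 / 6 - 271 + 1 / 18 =-2419 / 9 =-268.78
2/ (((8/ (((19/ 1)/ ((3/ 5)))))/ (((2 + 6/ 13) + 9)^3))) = 314255155/ 26364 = 11919.86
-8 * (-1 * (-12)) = -96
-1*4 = -4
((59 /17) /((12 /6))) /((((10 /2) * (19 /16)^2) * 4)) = 1888 /30685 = 0.06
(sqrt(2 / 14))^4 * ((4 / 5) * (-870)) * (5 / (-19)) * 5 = 17400 / 931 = 18.69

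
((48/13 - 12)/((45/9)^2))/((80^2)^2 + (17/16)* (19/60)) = -20736/2555904020995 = -0.00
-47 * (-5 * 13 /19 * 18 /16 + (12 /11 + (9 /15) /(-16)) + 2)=624959 /16720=37.38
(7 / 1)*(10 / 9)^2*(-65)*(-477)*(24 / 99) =19292000 / 297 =64956.23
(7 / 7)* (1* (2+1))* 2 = 6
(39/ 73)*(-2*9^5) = -4605822/ 73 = -63093.45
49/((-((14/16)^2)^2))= -4096/49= -83.59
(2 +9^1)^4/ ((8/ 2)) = 14641/ 4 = 3660.25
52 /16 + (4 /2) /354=2305 /708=3.26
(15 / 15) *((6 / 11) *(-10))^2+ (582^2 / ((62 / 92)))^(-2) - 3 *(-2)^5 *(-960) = -2706420112338715751879 / 29376021155190336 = -92130.25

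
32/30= 16/15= 1.07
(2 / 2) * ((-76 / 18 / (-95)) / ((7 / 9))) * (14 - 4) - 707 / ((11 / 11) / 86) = -425610 / 7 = -60801.43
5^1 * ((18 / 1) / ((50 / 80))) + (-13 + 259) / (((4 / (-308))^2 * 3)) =486322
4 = 4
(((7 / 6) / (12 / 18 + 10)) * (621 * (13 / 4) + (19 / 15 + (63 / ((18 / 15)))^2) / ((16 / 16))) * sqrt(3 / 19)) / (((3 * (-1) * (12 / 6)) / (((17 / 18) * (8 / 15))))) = -17049487 * sqrt(57) / 7387200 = -17.42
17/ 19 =0.89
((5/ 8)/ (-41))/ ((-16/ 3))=0.00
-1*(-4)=4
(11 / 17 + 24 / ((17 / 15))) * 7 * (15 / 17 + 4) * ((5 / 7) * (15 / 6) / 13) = 769825 / 7514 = 102.45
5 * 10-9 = 41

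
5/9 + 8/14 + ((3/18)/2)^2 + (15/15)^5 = 239/112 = 2.13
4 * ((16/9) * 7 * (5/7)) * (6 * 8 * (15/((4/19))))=121600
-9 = -9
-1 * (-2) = 2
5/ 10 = 1/ 2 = 0.50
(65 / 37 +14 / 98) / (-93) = -164 / 8029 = -0.02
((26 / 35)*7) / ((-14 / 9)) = -117 / 35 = -3.34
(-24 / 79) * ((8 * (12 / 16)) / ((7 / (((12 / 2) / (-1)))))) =864 / 553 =1.56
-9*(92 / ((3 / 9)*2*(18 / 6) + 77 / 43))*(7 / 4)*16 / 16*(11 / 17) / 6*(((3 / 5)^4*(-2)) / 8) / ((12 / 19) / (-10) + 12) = 620103 / 5542000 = 0.11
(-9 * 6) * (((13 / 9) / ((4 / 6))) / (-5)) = 117 / 5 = 23.40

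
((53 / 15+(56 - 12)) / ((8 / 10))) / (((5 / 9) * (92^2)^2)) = 93 / 62295040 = 0.00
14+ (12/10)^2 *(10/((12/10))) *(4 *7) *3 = 1022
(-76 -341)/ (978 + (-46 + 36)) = -417/ 968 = -0.43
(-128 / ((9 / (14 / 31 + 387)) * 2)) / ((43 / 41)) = -31516864 / 11997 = -2627.06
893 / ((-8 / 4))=-893 / 2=-446.50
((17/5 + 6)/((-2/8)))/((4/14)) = -658/5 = -131.60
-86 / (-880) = 43 / 440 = 0.10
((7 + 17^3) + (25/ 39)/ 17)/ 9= 3261985/ 5967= 546.67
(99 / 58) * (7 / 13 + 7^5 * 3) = 32446260 / 377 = 86064.35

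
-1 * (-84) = 84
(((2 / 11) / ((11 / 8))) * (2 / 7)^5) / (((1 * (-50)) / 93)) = -23808 / 50841175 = -0.00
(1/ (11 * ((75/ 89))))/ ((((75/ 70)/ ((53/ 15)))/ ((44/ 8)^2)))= 363209/ 33750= 10.76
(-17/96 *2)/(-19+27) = -17/384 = -0.04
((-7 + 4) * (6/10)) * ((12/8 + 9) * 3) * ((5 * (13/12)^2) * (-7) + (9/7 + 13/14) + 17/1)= 198333/160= 1239.58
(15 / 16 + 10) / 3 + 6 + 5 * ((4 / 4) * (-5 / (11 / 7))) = -3307 / 528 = -6.26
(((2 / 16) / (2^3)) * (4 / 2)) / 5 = 1 / 160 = 0.01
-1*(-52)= 52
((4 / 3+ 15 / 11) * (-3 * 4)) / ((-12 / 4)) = 10.79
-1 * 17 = -17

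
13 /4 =3.25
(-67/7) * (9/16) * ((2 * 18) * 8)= -10854/7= -1550.57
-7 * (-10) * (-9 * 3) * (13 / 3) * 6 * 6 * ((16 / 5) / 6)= -157248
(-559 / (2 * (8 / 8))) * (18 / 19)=-5031 / 19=-264.79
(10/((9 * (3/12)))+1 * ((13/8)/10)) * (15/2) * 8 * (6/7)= 3317/14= 236.93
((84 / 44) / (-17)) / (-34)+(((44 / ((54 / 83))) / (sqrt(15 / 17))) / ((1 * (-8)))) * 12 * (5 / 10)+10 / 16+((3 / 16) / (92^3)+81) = 27.63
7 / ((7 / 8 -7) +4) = -56 / 17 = -3.29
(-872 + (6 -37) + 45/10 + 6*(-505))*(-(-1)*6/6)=-7857/2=-3928.50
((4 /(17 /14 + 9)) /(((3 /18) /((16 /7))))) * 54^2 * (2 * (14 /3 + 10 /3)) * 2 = 71663616 /143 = 501144.17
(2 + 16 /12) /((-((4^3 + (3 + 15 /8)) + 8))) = -16 /369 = -0.04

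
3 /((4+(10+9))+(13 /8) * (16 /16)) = 24 /197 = 0.12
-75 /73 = -1.03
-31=-31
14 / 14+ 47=48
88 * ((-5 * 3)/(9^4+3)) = -110/547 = -0.20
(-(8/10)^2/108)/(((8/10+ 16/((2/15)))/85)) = -17/4077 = -0.00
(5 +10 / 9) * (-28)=-1540 / 9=-171.11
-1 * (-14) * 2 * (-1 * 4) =-112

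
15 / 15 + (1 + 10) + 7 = 19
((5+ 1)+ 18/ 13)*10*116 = 111360/ 13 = 8566.15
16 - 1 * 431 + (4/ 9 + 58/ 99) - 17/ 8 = -109849/ 264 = -416.09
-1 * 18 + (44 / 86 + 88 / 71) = -49608 / 3053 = -16.25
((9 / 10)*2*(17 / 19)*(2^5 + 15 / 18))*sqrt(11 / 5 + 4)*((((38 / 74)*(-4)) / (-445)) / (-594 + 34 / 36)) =-361692*sqrt(155) / 4394096875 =-0.00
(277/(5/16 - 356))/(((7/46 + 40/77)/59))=-132312928/1934127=-68.41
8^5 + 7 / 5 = 163847 / 5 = 32769.40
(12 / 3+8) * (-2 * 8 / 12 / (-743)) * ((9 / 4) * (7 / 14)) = 18 / 743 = 0.02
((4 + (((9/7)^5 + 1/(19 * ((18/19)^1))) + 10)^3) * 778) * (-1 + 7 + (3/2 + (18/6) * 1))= 26950554289827841602017/1318465653618456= 20440846.69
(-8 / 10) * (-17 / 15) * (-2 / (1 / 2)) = -272 / 75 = -3.63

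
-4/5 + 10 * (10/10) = 46/5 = 9.20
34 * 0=0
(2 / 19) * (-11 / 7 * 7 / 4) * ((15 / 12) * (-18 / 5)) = 99 / 76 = 1.30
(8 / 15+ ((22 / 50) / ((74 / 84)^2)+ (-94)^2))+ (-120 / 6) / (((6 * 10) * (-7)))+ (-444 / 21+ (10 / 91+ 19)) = 82550233802 / 9343425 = 8835.11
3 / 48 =0.06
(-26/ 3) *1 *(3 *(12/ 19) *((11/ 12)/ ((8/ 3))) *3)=-1287/ 76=-16.93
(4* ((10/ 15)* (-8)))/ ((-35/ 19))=11.58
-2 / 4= -1 / 2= -0.50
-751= -751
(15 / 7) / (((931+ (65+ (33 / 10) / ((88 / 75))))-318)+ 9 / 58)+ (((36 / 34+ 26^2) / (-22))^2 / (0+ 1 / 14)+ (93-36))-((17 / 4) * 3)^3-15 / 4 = 11240.34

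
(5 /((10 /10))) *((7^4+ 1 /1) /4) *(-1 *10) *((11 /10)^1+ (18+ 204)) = -13397155 /2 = -6698577.50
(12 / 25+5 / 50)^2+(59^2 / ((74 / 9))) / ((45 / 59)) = 51375867 / 92500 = 555.41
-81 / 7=-11.57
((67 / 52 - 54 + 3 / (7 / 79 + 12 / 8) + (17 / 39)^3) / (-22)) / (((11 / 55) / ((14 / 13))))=105766550995 / 8516547468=12.42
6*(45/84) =45/14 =3.21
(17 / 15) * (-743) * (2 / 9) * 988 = -24958856 / 135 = -184880.41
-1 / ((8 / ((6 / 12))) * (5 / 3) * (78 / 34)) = -17 / 1040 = -0.02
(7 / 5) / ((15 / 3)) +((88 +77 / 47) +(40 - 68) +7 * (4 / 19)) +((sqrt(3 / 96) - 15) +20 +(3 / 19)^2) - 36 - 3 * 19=-10427531 / 424175 +sqrt(2) / 8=-24.41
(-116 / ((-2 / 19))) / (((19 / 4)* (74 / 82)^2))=389992 / 1369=284.87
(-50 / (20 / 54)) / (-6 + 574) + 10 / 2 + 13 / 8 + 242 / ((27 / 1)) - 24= -8.65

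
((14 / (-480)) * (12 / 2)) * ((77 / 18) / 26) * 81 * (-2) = 4851 / 1040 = 4.66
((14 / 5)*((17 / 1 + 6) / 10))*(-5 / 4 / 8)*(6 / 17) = -483 / 1360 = -0.36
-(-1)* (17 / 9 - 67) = -586 / 9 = -65.11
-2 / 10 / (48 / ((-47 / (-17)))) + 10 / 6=2251 / 1360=1.66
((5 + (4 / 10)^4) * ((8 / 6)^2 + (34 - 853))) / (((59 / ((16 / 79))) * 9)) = -8214064 / 5243625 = -1.57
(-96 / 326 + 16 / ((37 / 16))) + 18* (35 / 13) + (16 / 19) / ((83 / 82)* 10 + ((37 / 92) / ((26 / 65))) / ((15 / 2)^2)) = 70723916616098 / 1281949655519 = 55.17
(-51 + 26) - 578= -603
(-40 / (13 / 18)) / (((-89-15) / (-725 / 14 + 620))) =357975 / 1183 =302.60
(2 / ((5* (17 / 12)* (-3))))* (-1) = 8 / 85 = 0.09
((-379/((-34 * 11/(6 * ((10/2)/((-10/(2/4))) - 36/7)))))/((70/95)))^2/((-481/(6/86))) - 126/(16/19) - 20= -18883979775619139/111139612712128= -169.91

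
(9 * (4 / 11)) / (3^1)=12 / 11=1.09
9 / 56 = 0.16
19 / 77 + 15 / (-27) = -0.31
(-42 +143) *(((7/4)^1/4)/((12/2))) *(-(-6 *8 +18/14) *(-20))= -55045/8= -6880.62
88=88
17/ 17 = 1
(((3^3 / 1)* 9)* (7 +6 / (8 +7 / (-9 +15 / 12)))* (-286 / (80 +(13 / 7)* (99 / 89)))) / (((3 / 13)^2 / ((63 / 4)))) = -1964956.35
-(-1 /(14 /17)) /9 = 17 /126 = 0.13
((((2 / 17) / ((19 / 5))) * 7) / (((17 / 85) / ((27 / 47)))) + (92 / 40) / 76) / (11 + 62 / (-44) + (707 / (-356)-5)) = 388053083 / 1548613810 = 0.25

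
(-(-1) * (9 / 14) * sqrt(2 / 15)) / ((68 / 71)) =0.25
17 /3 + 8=41 /3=13.67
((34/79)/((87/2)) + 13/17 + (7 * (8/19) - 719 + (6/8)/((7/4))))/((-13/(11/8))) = 122195210863/1616144712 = 75.61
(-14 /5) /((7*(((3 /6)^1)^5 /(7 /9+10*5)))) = -29248 /45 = -649.96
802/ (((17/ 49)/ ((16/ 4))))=157192/ 17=9246.59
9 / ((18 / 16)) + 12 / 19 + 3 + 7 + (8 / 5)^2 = 10066 / 475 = 21.19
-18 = -18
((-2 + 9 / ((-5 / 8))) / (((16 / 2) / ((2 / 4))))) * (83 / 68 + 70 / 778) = -1421347 / 1058080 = -1.34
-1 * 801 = -801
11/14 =0.79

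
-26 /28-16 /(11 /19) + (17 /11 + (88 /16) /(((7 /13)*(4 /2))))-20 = -41.91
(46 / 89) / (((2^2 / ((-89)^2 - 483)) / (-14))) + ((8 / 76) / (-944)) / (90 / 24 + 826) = -13455.26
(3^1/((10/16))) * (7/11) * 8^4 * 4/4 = 688128/55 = 12511.42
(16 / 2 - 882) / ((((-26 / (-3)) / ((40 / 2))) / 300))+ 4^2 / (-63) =-495558208 / 819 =-605077.18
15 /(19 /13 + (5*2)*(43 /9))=1755 /5761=0.30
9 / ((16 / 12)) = 27 / 4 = 6.75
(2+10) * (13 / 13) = 12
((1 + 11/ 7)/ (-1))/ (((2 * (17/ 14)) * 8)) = -9/ 68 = -0.13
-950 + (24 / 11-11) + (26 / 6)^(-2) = -958.76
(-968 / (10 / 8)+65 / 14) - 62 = -58223 / 70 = -831.76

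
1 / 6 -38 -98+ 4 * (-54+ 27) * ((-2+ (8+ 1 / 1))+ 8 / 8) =-999.83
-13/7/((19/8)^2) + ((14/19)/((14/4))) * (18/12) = -34/2527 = -0.01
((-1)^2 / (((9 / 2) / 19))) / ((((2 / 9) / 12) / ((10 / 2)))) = 1140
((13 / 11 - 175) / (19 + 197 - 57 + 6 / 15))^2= 91393600 / 76860289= 1.19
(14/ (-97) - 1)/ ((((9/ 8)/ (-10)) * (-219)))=-2960/ 63729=-0.05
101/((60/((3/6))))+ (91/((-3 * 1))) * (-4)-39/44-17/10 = 52619/440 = 119.59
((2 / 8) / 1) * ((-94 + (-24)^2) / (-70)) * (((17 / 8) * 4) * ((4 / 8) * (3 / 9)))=-4097 / 1680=-2.44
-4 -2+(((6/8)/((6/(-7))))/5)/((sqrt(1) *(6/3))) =-487/80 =-6.09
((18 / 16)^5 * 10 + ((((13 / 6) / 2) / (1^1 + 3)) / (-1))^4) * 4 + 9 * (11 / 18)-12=87061765 / 1327104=65.60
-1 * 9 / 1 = -9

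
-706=-706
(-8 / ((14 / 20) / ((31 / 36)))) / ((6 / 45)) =-73.81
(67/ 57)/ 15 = 0.08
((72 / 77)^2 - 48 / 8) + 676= 3977614 / 5929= 670.87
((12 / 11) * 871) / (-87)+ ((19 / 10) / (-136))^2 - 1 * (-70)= 34857676759 / 590022400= 59.08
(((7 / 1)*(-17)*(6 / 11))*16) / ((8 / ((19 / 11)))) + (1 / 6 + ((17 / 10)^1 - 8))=-418112 / 1815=-230.36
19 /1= 19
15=15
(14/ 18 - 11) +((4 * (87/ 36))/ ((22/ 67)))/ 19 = -32627/ 3762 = -8.67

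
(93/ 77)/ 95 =93/ 7315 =0.01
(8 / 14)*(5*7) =20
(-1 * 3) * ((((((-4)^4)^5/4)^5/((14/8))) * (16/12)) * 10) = -251084069415467230553431576928306656644094217778561380515840/7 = -35869152773638175793347370000000000000000000000000000000000.00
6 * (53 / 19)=318 / 19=16.74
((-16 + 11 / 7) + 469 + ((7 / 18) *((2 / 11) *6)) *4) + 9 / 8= 845263 / 1848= 457.39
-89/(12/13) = -1157/12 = -96.42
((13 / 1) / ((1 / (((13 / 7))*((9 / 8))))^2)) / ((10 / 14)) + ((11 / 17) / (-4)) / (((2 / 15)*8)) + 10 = 1700147 / 19040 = 89.29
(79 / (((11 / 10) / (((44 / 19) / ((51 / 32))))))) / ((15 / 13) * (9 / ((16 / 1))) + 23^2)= 21032960 / 106751823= 0.20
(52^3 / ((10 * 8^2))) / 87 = 2197 / 870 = 2.53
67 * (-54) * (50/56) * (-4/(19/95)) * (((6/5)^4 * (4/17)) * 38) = 712717056/595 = 1197843.79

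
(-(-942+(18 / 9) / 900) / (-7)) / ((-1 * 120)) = 60557 / 54000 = 1.12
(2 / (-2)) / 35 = -1 / 35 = -0.03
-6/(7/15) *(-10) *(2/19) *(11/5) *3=11880/133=89.32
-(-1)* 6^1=6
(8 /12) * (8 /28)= 4 /21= 0.19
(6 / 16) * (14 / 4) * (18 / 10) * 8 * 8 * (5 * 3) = 2268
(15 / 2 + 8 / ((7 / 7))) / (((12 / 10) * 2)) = 155 / 24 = 6.46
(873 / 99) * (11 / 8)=97 / 8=12.12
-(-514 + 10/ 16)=4107/ 8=513.38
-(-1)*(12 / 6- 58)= -56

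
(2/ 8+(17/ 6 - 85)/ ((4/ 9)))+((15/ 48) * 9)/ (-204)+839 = 711945/ 1088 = 654.36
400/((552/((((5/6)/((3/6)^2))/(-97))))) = -500/20079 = -0.02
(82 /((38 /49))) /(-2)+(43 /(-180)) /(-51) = -52.86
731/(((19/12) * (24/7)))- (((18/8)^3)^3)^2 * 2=-4368194.16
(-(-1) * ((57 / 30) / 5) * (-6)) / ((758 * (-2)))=57 / 37900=0.00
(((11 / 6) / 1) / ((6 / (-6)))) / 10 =-11 / 60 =-0.18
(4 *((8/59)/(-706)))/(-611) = 16/12725297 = 0.00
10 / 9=1.11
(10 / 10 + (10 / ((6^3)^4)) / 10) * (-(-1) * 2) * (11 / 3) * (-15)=-119723028535 / 1088391168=-110.00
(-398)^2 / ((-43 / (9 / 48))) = -118803 / 172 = -690.72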